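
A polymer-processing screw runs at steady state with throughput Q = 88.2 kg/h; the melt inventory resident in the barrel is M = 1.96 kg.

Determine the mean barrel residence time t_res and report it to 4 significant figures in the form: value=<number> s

Throughput in SI: Q_s = 88.2 kg/h ÷ 3600 s/h = 0.0245 kg/s
Mean residence time: t_res = M/Q_s = 1.96 kg / 0.0245 kg/s = 80 s

value=80.00 s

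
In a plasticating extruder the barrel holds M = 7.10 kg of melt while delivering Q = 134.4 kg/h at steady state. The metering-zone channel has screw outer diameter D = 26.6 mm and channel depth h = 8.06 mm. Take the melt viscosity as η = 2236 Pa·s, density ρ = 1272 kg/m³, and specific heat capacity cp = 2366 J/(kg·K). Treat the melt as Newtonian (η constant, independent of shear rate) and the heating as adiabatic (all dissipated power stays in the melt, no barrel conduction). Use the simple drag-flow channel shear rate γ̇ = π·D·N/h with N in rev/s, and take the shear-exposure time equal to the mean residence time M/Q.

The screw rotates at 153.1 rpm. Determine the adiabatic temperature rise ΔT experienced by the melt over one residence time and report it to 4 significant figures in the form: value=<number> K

value=98.89 K

Convert throughput: Q = 134.4 kg/h = 134.4/3600 = 0.0373333 kg/s
Mean residence time: t_res = M/Q_s = 7.10 kg / 0.0373333 kg/s = 190.179 s
D = 26.6 mm = 0.0266 m;  h = 8.06 mm = 0.00806 m;  N = 153.1 rpm / 60 = 2.55167 rev/s
γ̇ = π·D·N / h = π · 0.0266 · 2.55167 / 0.00806 = 26.4558 s⁻¹
ΔT = η·γ̇²·t_res / (ρ·cp) = 2236 · (26.4558)² · 190.179 / (1272 · 2366) = 98.8945 K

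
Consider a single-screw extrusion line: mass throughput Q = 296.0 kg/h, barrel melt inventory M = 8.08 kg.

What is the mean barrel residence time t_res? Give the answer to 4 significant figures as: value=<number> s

Throughput in SI: Q_s = 296.0 kg/h ÷ 3600 s/h = 0.0822222 kg/s
Mean residence time: t_res = M/Q_s = 8.08 kg / 0.0822222 kg/s = 98.2703 s

value=98.27 s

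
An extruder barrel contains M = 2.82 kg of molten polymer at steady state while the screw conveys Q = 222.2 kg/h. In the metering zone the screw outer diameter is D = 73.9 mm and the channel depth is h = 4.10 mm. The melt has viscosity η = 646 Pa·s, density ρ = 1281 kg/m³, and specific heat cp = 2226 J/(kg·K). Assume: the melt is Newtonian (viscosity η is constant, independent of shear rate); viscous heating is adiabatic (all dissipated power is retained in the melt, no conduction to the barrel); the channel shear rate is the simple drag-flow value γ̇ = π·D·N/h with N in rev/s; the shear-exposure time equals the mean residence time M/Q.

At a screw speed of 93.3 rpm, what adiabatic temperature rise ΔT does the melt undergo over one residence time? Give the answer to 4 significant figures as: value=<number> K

Throughput in SI: Q_s = 222.2 kg/h ÷ 3600 s/h = 0.0617222 kg/s
Mean residence time: t_res = M/Q_s = 2.82 kg / 0.0617222 kg/s = 45.6886 s
D = 73.9 mm = 0.0739 m;  h = 4.10 mm = 0.0041 m;  N = 93.3 rpm / 60 = 1.555 rev/s
γ̇ = π D N / h = (π)(0.0739)(1.555) / 0.0041 = 88.0523 s⁻¹
Adiabatic rise: ΔT = η γ̇² t_res / (ρ cp) = 646·(88.0523)²·45.6886 / (1281·2226) = 80.2505 K

value=80.25 K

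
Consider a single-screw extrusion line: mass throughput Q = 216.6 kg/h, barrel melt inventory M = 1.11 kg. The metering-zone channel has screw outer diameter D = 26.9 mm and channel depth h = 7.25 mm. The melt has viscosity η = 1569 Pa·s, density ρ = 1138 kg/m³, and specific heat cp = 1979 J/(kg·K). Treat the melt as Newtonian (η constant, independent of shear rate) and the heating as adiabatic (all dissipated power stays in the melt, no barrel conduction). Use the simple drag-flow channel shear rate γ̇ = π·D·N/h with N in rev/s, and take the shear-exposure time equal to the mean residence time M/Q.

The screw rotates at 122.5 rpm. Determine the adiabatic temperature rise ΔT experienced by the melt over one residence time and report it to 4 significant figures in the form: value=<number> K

value=7.279 K

Convert throughput: Q = 216.6 kg/h = 216.6/3600 = 0.0601667 kg/s
t_res = M / Q_s = 1.11 ÷ 0.0601667 = 18.4488 s
Convert to SI: D = 0.0269 m, h = 0.00725 m, N = 122.5/60 = 2.04167 rev/s
γ̇ = π·D·N / h = π · 0.0269 · 2.04167 / 0.00725 = 23.7985 s⁻¹
Adiabatic rise: ΔT = η γ̇² t_res / (ρ cp) = 1569·(23.7985)²·18.4488 / (1138·1979) = 7.27947 K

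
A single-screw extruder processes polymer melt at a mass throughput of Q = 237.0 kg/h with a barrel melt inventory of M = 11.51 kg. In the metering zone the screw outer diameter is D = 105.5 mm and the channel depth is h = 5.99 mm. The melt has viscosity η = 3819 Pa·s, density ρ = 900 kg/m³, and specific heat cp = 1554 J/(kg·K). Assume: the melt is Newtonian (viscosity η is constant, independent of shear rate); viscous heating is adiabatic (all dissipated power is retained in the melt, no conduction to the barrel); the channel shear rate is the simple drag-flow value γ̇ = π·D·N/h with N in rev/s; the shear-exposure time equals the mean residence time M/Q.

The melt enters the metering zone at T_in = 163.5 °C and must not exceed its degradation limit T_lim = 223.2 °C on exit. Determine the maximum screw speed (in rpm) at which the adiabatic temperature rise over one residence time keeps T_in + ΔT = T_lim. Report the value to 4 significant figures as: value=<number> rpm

Q_s = Q / 3600 = 237.0 / 3600 = 0.0658333 kg/s
t_res = M / Q_s = 11.51 / 0.0658333 = 174.835 s
Convert to metres: D = 0.1055 m, h = 0.00599 m
Allowable rise: ΔT_a = T_lim − T_in = 223.2 − 163.5 = 59.7 K
Invert ΔT = ηγ̇²t_res/(ρcp) for γ̇: γ̇_max² = ΔT_a ρ cp / (η t_res) = 59.7·900·1554 / (3819·174.835) = 125.051 s⁻²
Take the square root: γ̇_max = √(125.051) = 11.1826 s⁻¹
N_max = γ̇_max·h / (π·D) = 11.1826 · 0.00599 / (π · 0.1055) = 0.202101 rev/s = 12.1261 rpm

value=12.13 rpm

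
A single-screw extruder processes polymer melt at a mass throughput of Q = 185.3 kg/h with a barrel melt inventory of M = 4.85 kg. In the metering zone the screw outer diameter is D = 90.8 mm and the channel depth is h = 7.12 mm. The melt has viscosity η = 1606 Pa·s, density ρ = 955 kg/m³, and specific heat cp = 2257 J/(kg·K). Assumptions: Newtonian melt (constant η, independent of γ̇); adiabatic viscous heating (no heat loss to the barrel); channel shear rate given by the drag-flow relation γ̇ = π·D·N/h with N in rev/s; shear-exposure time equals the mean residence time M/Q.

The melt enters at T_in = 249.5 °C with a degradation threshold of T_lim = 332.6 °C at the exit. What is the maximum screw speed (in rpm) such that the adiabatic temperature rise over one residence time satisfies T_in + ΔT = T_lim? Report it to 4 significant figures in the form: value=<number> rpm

Convert throughput: Q = 185.3 kg/h = 185.3/3600 = 0.0514722 kg/s
t_res = M / Q_s = 4.85 / 0.0514722 = 94.2256 s
D = 90.8 mm = 0.0908 m;  h = 7.12 mm = 0.00712 m
ΔT_a = T_lim − T_in = 332.6 °C − 249.5 °C = 83.1 K
γ̇_max² = ΔT_a·ρ·cp / (η·t_res) = [83.1 × 955 × 2257] / [1606 × 94.2256] = 1183.65 s⁻²
Take the square root: γ̇_max = √(1183.65) = 34.4041 s⁻¹
N_max = γ̇_max·h / (π·D) = 34.4041 · 0.00712 / (π · 0.0908) = 0.858727 rev/s = 51.5236 rpm

value=51.52 rpm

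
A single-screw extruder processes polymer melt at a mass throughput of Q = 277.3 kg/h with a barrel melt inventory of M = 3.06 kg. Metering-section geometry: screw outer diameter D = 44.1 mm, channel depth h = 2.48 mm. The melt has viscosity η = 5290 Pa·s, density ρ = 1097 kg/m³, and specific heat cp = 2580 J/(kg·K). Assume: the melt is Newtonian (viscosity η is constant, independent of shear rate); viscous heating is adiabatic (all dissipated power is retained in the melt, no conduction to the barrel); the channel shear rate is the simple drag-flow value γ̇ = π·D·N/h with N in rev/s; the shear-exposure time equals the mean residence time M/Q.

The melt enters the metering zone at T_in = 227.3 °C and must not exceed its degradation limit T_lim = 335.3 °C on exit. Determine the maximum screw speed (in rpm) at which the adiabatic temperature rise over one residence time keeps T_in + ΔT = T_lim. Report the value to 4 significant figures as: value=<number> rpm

value=40.96 rpm

Convert throughput: Q = 277.3 kg/h = 277.3/3600 = 0.0770278 kg/s
t_res = M / Q_s = 3.06 ÷ 0.0770278 = 39.7259 s
Geometry in SI: D = 44.1 mm → 0.0441 m, h = 2.48 mm → 0.00248 m
ΔT_a = T_lim − T_in = 335.3 − 227.3 = 108 K
γ̇_max² = ΔT_a·ρ·cp / (η·t_res) = [108 × 1097 × 2580] / [5290 × 39.7259] = 1454.52 s⁻²
Take the square root: γ̇_max = √(1454.52) = 38.1382 s⁻¹
Solve γ̇ = πDN/h for N: N_max = γ̇_max·h/(π·D) = 38.1382 × 0.00248 / (π × 0.0441) = 0.68269 rev/s = 40.9614 rpm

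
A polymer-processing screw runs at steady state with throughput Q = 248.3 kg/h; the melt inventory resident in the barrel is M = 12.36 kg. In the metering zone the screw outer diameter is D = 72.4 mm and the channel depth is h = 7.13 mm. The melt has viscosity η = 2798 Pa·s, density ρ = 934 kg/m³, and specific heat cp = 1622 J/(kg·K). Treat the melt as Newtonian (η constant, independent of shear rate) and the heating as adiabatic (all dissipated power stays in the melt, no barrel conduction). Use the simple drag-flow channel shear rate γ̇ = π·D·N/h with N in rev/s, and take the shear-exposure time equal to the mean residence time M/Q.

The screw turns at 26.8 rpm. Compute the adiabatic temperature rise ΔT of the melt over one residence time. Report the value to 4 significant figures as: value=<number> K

value=67.20 K

Throughput in SI: Q_s = 248.3 kg/h ÷ 3600 s/h = 0.0689722 kg/s
t_res = M / Q_s = 12.36 ÷ 0.0689722 = 179.203 s
Geometry in metres: D = 72.4 mm → 0.0724 m, h = 7.13 mm → 0.00713 m; screw speed N = 26.8 rpm = 0.446667 rev/s
γ̇ = π D N / h = (π)(0.0724)(0.446667) / 0.00713 = 14.2489 s⁻¹
ΔT = η·γ̇²·t_res / (ρ·cp) = 2798 · (14.2489)² · 179.203 / (934 · 1622) = 67.1984 K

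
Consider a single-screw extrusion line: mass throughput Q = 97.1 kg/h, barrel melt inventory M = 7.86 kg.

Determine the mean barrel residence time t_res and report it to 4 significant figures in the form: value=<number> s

Convert throughput: Q = 97.1 kg/h = 97.1/3600 = 0.0269722 kg/s
Mean residence time: t_res = M/Q_s = 7.86 kg / 0.0269722 kg/s = 291.411 s

value=291.4 s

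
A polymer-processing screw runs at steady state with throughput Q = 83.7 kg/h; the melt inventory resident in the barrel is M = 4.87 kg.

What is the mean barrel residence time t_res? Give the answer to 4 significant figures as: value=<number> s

value=209.5 s

Throughput in SI: Q_s = 83.7 kg/h ÷ 3600 s/h = 0.02325 kg/s
Mean residence time: t_res = M/Q_s = 4.87 kg / 0.02325 kg/s = 209.462 s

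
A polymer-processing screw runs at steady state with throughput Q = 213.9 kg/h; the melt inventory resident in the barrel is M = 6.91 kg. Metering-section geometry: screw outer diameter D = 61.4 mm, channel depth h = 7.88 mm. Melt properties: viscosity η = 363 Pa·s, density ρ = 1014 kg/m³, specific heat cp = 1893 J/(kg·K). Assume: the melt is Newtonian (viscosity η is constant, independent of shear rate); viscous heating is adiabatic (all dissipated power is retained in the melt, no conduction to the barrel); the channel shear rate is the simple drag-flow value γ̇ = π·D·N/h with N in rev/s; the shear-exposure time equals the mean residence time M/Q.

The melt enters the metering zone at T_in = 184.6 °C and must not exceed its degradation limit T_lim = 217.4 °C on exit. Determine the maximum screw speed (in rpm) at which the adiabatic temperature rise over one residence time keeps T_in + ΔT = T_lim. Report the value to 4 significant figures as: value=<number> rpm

Q_s = Q / 3600 = 213.9 / 3600 = 0.0594167 kg/s
t_res = M / Q_s = 6.91 ÷ 0.0594167 = 116.297 s
D = 61.4 mm = 0.0614 m;  h = 7.88 mm = 0.00788 m
ΔT_a = T_lim − T_in = 217.4 − 184.6 = 32.8 K
γ̇_max² = ΔT_a·ρ·cp / (η·t_res) = [32.8 × 1014 × 1893] / [363 × 116.297] = 1491.37 s⁻²
γ̇_max = √1491.37 = 38.6183 s⁻¹
Solve γ̇ = πDN/h for N: N_max = γ̇_max·h/(π·D) = 38.6183 × 0.00788 / (π × 0.0614) = 1.57761 rev/s = 94.6569 rpm

value=94.66 rpm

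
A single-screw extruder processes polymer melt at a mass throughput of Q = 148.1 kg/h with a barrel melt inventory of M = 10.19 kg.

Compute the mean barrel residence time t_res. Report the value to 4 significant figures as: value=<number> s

Convert throughput: Q = 148.1 kg/h = 148.1/3600 = 0.0411389 kg/s
t_res = M / Q_s = 10.19 ÷ 0.0411389 = 247.698 s

value=247.7 s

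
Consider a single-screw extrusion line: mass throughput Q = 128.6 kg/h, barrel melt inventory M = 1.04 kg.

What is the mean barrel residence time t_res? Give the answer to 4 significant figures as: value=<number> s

Throughput in SI: Q_s = 128.6 kg/h ÷ 3600 s/h = 0.0357222 kg/s
Mean residence time: t_res = M/Q_s = 1.04 kg / 0.0357222 kg/s = 29.1135 s

value=29.11 s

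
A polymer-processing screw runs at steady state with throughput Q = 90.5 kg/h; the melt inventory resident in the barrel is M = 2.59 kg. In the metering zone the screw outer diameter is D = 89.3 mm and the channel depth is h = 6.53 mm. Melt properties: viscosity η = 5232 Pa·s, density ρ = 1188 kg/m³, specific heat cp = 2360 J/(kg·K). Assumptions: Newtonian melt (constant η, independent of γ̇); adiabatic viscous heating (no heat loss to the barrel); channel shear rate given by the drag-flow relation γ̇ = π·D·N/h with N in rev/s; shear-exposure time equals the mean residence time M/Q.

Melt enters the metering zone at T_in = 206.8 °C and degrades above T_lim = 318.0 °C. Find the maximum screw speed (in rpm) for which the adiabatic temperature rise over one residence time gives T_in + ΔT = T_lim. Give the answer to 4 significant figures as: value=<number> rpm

value=33.59 rpm

Throughput in SI: Q_s = 90.5 kg/h ÷ 3600 s/h = 0.0251389 kg/s
t_res = M / Q_s = 2.59 / 0.0251389 = 103.028 s
D = 89.3 mm = 0.0893 m;  h = 6.53 mm = 0.00653 m
ΔT_a = T_lim − T_in = 318.0 °C − 206.8 °C = 111.2 K
Invert ΔT = ηγ̇²t_res/(ρcp) for γ̇: γ̇_max² = ΔT_a ρ cp / (η t_res) = 111.2·1188·2360 / (5232·103.028) = 578.378 s⁻²
Take the square root: γ̇_max = √(578.378) = 24.0495 s⁻¹
N_max = γ̇_max·h / (π·D) = 24.0495 · 0.00653 / (π · 0.0893) = 0.55978 rev/s = 33.5868 rpm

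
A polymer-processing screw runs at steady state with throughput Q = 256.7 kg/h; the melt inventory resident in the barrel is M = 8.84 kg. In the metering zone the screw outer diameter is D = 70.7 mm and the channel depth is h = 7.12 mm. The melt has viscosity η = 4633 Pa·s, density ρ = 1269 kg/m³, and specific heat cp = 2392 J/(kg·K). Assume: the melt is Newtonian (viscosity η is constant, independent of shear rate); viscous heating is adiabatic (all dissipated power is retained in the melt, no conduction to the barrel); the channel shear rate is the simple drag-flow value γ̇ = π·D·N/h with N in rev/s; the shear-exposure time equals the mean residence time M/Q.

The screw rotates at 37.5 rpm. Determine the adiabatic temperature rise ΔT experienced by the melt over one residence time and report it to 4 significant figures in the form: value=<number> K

value=71.93 K

Throughput in SI: Q_s = 256.7 kg/h ÷ 3600 s/h = 0.0713056 kg/s
t_res = M / Q_s = 8.84 / 0.0713056 = 123.974 s
Geometry in metres: D = 70.7 mm → 0.0707 m, h = 7.12 mm → 0.00712 m; screw speed N = 37.5 rpm = 0.625 rev/s
γ̇ = π D N / h = (π)(0.0707)(0.625) / 0.00712 = 19.4971 s⁻¹
ΔT = η·γ̇²·t_res/(ρ·cp) = [4633 × 19.4971² × 123.974] / [1269 × 2392] = 71.9295 K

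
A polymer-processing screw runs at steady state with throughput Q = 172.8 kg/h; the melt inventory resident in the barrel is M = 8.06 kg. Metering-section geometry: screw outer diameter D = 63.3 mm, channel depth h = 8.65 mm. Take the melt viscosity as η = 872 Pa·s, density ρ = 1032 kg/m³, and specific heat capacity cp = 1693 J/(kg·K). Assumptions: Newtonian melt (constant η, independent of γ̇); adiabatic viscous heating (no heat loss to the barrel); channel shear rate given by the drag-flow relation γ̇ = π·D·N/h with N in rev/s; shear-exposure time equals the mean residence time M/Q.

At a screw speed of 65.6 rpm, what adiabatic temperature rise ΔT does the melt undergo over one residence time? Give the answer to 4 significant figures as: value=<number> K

value=52.95 K

Q_s = Q / 3600 = 172.8 / 3600 = 0.048 kg/s
t_res = M / Q_s = 8.06 / 0.048 = 167.917 s
Convert to SI: D = 0.0633 m, h = 0.00865 m, N = 65.6/60 = 1.09333 rev/s
Shear rate: γ̇ = πDN/h = π·0.0633·1.09333/0.00865 = 25.1356 s⁻¹
Adiabatic rise: ΔT = η γ̇² t_res / (ρ cp) = 872·(25.1356)²·167.917 / (1032·1693) = 52.9485 K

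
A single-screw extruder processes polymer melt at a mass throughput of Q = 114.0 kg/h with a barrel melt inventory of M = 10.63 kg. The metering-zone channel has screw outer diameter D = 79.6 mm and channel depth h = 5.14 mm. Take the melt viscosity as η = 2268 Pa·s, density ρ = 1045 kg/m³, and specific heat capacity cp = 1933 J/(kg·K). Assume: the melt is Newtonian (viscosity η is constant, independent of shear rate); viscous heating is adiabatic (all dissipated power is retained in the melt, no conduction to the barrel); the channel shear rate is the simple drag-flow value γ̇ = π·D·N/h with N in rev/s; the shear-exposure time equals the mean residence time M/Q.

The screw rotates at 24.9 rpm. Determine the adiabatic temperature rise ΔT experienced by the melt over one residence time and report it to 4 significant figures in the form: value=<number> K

Throughput in SI: Q_s = 114.0 kg/h ÷ 3600 s/h = 0.0316667 kg/s
t_res = M / Q_s = 10.63 ÷ 0.0316667 = 335.684 s
Geometry in metres: D = 79.6 mm → 0.0796 m, h = 5.14 mm → 0.00514 m; screw speed N = 24.9 rpm = 0.415 rev/s
γ̇ = π D N / h = (π)(0.0796)(0.415) / 0.00514 = 20.1905 s⁻¹
ΔT = η·γ̇²·t_res/(ρ·cp) = [2268 × 20.1905² × 335.684] / [1045 × 1933] = 153.646 K

value=153.6 K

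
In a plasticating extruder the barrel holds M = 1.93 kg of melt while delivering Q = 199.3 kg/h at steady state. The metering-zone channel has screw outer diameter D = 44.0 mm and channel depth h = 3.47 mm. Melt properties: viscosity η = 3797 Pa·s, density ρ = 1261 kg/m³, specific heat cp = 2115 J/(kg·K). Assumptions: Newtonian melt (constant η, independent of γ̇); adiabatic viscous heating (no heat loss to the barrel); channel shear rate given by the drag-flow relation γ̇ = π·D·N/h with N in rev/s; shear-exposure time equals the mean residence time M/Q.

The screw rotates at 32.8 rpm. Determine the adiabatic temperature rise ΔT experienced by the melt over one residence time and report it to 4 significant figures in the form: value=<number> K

value=23.54 K

Convert throughput: Q = 199.3 kg/h = 199.3/3600 = 0.0553611 kg/s
Mean residence time: t_res = M/Q_s = 1.93 kg / 0.0553611 kg/s = 34.862 s
Convert to SI: D = 0.044 m, h = 0.00347 m, N = 32.8/60 = 0.546667 rev/s
γ̇ = π·D·N / h = π · 0.044 · 0.546667 / 0.00347 = 21.7769 s⁻¹
ΔT = η·γ̇²·t_res/(ρ·cp) = [3797 × 21.7769² × 34.862] / [1261 × 2115] = 23.5374 K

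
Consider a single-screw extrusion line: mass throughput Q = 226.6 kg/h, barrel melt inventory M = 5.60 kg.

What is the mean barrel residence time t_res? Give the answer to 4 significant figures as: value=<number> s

value=88.97 s

Throughput in SI: Q_s = 226.6 kg/h ÷ 3600 s/h = 0.0629444 kg/s
Mean residence time: t_res = M/Q_s = 5.60 kg / 0.0629444 kg/s = 88.9673 s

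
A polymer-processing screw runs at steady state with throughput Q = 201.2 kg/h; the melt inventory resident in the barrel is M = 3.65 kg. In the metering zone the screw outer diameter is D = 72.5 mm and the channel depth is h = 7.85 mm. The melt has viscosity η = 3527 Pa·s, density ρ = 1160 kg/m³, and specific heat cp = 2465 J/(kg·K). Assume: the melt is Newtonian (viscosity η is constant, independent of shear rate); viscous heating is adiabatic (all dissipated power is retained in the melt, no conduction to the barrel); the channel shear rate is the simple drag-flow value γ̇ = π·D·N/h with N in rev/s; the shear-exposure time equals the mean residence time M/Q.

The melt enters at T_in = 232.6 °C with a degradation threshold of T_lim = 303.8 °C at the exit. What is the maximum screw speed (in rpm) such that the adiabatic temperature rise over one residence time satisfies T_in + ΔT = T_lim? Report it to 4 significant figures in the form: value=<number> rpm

value=61.48 rpm

Q_s = Q / 3600 = 201.2 / 3600 = 0.0558889 kg/s
t_res = M / Q_s = 3.65 ÷ 0.0558889 = 65.3082 s
D = 72.5 mm = 0.0725 m;  h = 7.85 mm = 0.00785 m
ΔT_a = T_lim − T_in = 303.8 °C − 232.6 °C = 71.2 K
γ̇_max² = ΔT_a·ρ·cp/(η·t_res) = 71.2·1160·2465/(3527·65.3082) = 883.857 s⁻²
γ̇_max = sqrt(883.857) = 29.7297 s⁻¹
N_max = γ̇_max h / (πD) = 29.7297·0.00785/(π·0.0725) = 1.02464 rev/s → ×60 = 61.4786 rpm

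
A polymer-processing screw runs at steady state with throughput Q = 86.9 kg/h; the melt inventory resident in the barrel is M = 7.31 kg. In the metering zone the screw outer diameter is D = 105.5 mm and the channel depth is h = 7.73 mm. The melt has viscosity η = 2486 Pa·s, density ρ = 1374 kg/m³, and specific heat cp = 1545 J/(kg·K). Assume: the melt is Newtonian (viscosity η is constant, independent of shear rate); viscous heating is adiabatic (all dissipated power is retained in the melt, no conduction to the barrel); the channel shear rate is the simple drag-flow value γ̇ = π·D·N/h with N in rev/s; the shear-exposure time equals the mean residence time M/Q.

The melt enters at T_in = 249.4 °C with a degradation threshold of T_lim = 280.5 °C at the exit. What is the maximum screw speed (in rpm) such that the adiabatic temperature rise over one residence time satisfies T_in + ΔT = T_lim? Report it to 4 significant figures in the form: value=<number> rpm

value=13.10 rpm

Throughput in SI: Q_s = 86.9 kg/h ÷ 3600 s/h = 0.0241389 kg/s
t_res = M / Q_s = 7.31 ÷ 0.0241389 = 302.831 s
Geometry in SI: D = 105.5 mm → 0.1055 m, h = 7.73 mm → 0.00773 m
ΔT_a = T_lim − T_in = 280.5 °C − 249.4 °C = 31.1 K
γ̇_max² = ΔT_a·ρ·cp/(η·t_res) = 31.1·1374·1545/(2486·302.831) = 87.6949 s⁻²
γ̇_max = √87.6949 = 9.36456 s⁻¹
N_max = γ̇_max·h / (π·D) = 9.36456 · 0.00773 / (π · 0.1055) = 0.218406 rev/s = 13.1044 rpm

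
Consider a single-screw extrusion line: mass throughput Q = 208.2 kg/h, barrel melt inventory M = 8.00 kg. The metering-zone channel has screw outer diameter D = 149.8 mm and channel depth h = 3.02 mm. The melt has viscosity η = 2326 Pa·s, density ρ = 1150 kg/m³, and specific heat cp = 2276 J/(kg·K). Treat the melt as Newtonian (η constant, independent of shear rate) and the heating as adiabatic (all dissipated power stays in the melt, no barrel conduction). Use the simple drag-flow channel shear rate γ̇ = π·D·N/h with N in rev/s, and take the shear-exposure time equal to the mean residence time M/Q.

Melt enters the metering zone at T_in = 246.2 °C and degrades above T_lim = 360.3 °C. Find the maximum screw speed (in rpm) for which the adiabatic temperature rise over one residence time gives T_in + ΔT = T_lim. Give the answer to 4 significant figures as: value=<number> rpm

value=11.73 rpm

Throughput in SI: Q_s = 208.2 kg/h ÷ 3600 s/h = 0.0578333 kg/s
t_res = M / Q_s = 8.00 ÷ 0.0578333 = 138.329 s
D = 149.8 mm = 0.1498 m;  h = 3.02 mm = 0.00302 m
Allowable rise: ΔT_a = T_lim − T_in = 360.3 − 246.2 = 114.1 K
Invert ΔT = ηγ̇²t_res/(ρcp) for γ̇: γ̇_max² = ΔT_a ρ cp / (η t_res) = 114.1·1150·2276 / (2326·138.329) = 928.184 s⁻²
γ̇_max = sqrt(928.184) = 30.4661 s⁻¹
N_max = γ̇_max h / (πD) = 30.4661·0.00302/(π·0.1498) = 0.195507 rev/s → ×60 = 11.7304 rpm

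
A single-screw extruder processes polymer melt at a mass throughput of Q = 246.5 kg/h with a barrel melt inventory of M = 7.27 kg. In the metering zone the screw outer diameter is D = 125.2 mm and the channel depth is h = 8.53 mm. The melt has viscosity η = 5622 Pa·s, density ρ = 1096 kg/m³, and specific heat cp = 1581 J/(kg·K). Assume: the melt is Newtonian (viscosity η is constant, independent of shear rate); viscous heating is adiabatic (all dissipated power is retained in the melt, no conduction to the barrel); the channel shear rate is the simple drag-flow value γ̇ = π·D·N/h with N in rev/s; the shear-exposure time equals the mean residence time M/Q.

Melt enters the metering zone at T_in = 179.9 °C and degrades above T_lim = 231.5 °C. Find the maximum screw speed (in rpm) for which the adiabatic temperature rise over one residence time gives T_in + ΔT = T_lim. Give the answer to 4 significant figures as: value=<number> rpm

value=15.93 rpm

Q_s = Q / 3600 = 246.5 / 3600 = 0.0684722 kg/s
t_res = M / Q_s = 7.27 ÷ 0.0684722 = 106.174 s
D = 125.2 mm = 0.1252 m;  h = 8.53 mm = 0.00853 m
ΔT_a = T_lim − T_in = 231.5 − 179.9 = 51.6 K
γ̇_max² = ΔT_a·ρ·cp / (η·t_res) = [51.6 × 1096 × 1581] / [5622 × 106.174] = 149.789 s⁻²
γ̇_max = sqrt(149.789) = 12.2389 s⁻¹
N_max = γ̇_max h / (πD) = 12.2389·0.00853/(π·0.1252) = 0.265421 rev/s → ×60 = 15.9253 rpm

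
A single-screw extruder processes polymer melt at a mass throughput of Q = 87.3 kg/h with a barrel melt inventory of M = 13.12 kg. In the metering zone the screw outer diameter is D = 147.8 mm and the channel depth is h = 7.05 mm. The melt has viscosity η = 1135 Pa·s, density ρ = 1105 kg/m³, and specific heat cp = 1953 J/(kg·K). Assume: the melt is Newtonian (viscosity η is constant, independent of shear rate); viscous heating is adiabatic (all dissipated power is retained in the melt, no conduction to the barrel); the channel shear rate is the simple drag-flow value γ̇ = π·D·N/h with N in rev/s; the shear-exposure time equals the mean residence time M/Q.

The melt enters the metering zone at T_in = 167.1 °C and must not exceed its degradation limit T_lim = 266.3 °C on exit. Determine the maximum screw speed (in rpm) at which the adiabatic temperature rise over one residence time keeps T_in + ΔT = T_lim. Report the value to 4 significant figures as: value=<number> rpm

Convert throughput: Q = 87.3 kg/h = 87.3/3600 = 0.02425 kg/s
t_res = M / Q_s = 13.12 / 0.02425 = 541.031 s
D = 147.8 mm = 0.1478 m;  h = 7.05 mm = 0.00705 m
Allowable rise: ΔT_a = T_lim − T_in = 266.3 − 167.1 = 99.2 K
Invert ΔT = ηγ̇²t_res/(ρcp) for γ̇: γ̇_max² = ΔT_a ρ cp / (η t_res) = 99.2·1105·1953 / (1135·541.031) = 348.625 s⁻²
γ̇_max = √348.625 = 18.6715 s⁻¹
Solve γ̇ = πDN/h for N: N_max = γ̇_max·h/(π·D) = 18.6715 × 0.00705 / (π × 0.1478) = 0.283494 rev/s = 17.0096 rpm

value=17.01 rpm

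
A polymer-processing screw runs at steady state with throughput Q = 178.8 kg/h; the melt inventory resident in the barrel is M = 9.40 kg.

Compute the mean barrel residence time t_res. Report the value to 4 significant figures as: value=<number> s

Convert throughput: Q = 178.8 kg/h = 178.8/3600 = 0.0496667 kg/s
Mean residence time: t_res = M/Q_s = 9.40 kg / 0.0496667 kg/s = 189.262 s

value=189.3 s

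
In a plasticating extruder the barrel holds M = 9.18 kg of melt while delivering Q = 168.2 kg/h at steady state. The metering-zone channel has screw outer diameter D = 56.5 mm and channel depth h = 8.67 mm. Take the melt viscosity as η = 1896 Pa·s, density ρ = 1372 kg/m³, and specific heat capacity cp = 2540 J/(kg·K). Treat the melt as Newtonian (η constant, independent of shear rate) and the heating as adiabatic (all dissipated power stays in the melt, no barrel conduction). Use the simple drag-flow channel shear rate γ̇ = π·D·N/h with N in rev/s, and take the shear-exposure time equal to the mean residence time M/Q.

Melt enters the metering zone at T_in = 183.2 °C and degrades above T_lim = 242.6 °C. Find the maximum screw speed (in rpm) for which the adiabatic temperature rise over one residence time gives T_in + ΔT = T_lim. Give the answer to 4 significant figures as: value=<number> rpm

value=69.08 rpm

Throughput in SI: Q_s = 168.2 kg/h ÷ 3600 s/h = 0.0467222 kg/s
Mean residence time: t_res = M/Q_s = 9.18 kg / 0.0467222 kg/s = 196.48 s
D = 56.5 mm = 0.0565 m;  h = 8.67 mm = 0.00867 m
Allowable rise: ΔT_a = T_lim − T_in = 242.6 − 183.2 = 59.4 K
γ̇_max² = ΔT_a·ρ·cp / (η·t_res) = [59.4 × 1372 × 2540] / [1896 × 196.48] = 555.67 s⁻²
γ̇_max = √555.67 = 23.5726 s⁻¹
Solve γ̇ = πDN/h for N: N_max = γ̇_max·h/(π·D) = 23.5726 × 0.00867 / (π × 0.0565) = 1.15141 rev/s = 69.0845 rpm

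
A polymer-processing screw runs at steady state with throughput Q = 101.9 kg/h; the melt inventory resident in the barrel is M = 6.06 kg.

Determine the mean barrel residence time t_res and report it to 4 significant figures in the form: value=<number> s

Q_s = Q / 3600 = 101.9 / 3600 = 0.0283056 kg/s
t_res = M / Q_s = 6.06 / 0.0283056 = 214.092 s

value=214.1 s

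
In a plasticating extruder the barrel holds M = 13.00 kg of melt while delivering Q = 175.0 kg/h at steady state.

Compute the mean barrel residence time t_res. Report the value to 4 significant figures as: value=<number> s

value=267.4 s

Convert throughput: Q = 175.0 kg/h = 175.0/3600 = 0.0486111 kg/s
t_res = M / Q_s = 13.00 ÷ 0.0486111 = 267.429 s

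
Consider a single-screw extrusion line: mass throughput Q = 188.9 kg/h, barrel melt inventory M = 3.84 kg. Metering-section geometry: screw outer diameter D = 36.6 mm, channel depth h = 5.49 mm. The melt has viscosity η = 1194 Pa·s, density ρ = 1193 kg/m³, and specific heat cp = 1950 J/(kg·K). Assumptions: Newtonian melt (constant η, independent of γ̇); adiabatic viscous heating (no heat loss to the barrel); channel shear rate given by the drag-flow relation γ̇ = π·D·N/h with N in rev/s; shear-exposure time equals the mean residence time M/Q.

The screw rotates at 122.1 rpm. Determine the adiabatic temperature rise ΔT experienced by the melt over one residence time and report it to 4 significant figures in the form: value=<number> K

value=68.23 K

Q_s = Q / 3600 = 188.9 / 3600 = 0.0524722 kg/s
Mean residence time: t_res = M/Q_s = 3.84 kg / 0.0524722 kg/s = 73.1816 s
Convert to SI: D = 0.0366 m, h = 0.00549 m, N = 122.1/60 = 2.035 rev/s
Shear rate: γ̇ = πDN/h = π·0.0366·2.035/0.00549 = 42.6209 s⁻¹
Adiabatic rise: ΔT = η γ̇² t_res / (ρ cp) = 1194·(42.6209)²·73.1816 / (1193·1950) = 68.2303 K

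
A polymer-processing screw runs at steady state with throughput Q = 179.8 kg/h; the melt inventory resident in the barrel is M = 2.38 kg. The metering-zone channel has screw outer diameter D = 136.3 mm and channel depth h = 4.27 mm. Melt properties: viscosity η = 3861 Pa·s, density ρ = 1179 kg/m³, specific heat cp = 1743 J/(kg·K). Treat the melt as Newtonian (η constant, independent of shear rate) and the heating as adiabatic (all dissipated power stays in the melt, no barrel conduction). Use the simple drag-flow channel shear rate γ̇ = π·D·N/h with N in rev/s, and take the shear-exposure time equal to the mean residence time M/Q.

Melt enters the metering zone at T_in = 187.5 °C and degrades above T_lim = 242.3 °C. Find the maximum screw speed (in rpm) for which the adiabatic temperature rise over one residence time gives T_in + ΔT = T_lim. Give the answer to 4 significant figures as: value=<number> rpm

value=14.80 rpm

Convert throughput: Q = 179.8 kg/h = 179.8/3600 = 0.0499444 kg/s
Mean residence time: t_res = M/Q_s = 2.38 kg / 0.0499444 kg/s = 47.6529 s
Geometry in SI: D = 136.3 mm → 0.1363 m, h = 4.27 mm → 0.00427 m
ΔT_a = T_lim − T_in = 242.3 °C − 187.5 °C = 54.8 K
Invert ΔT = ηγ̇²t_res/(ρcp) for γ̇: γ̇_max² = ΔT_a ρ cp / (η t_res) = 54.8·1179·1743 / (3861·47.6529) = 612.072 s⁻²
γ̇_max = sqrt(612.072) = 24.7401 s⁻¹
Solve γ̇ = πDN/h for N: N_max = γ̇_max·h/(π·D) = 24.7401 × 0.00427 / (π × 0.1363) = 0.246708 rev/s = 14.8025 rpm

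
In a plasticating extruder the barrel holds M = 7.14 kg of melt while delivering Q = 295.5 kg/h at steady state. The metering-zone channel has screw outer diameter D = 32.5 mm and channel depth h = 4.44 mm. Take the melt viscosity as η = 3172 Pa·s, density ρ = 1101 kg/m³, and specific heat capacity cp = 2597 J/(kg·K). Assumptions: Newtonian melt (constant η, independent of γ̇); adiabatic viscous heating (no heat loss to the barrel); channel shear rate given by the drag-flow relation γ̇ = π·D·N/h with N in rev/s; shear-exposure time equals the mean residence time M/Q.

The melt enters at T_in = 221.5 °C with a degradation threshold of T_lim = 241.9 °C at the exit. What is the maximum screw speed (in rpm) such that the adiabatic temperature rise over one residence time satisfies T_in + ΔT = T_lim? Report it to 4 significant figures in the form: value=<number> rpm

value=37.94 rpm

Q_s = Q / 3600 = 295.5 / 3600 = 0.0820833 kg/s
t_res = M / Q_s = 7.14 ÷ 0.0820833 = 86.9848 s
Geometry in SI: D = 32.5 mm → 0.0325 m, h = 4.44 mm → 0.00444 m
ΔT_a = T_lim − T_in = 241.9 − 221.5 = 20.4 K
γ̇_max² = ΔT_a·ρ·cp/(η·t_res) = 20.4·1101·2597/(3172·86.9848) = 211.404 s⁻²
γ̇_max = sqrt(211.404) = 14.5397 s⁻¹
Solve γ̇ = πDN/h for N: N_max = γ̇_max·h/(π·D) = 14.5397 × 0.00444 / (π × 0.0325) = 0.632275 rev/s = 37.9365 rpm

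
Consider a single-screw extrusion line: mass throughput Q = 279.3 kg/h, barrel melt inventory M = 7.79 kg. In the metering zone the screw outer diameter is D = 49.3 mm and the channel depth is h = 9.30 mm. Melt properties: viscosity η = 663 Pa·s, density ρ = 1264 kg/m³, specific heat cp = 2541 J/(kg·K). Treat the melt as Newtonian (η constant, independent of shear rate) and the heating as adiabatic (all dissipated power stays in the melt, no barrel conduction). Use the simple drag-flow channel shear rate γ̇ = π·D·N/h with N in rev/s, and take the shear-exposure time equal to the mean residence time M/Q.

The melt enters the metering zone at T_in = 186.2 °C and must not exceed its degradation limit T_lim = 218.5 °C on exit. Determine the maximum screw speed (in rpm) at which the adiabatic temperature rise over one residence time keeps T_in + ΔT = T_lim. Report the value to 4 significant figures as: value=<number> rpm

value=142.2 rpm

Convert throughput: Q = 279.3 kg/h = 279.3/3600 = 0.0775833 kg/s
t_res = M / Q_s = 7.79 / 0.0775833 = 100.408 s
Convert to metres: D = 0.0493 m, h = 0.0093 m
ΔT_a = T_lim − T_in = 218.5 °C − 186.2 °C = 32.3 K
γ̇_max² = ΔT_a·ρ·cp/(η·t_res) = 32.3·1264·2541/(663·100.408) = 1558.37 s⁻²
γ̇_max = √1558.37 = 39.4762 s⁻¹
N_max = γ̇_max·h / (π·D) = 39.4762 · 0.0093 / (π · 0.0493) = 2.3704 rev/s = 142.224 rpm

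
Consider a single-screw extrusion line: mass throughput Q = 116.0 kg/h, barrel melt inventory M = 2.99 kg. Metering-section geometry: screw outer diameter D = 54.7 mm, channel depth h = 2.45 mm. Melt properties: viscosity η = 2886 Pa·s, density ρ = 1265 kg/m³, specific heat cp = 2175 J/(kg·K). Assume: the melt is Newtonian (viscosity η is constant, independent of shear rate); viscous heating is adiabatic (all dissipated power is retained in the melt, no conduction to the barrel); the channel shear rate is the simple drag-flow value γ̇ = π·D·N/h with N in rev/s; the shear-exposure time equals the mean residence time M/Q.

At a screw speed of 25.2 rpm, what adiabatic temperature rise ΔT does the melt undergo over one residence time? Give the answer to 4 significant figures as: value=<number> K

Throughput in SI: Q_s = 116.0 kg/h ÷ 3600 s/h = 0.0322222 kg/s
Mean residence time: t_res = M/Q_s = 2.99 kg / 0.0322222 kg/s = 92.7931 s
D = 54.7 mm = 0.0547 m;  h = 2.45 mm = 0.00245 m;  N = 25.2 rpm / 60 = 0.42 rev/s
Shear rate: γ̇ = πDN/h = π·0.0547·0.42/0.00245 = 29.4592 s⁻¹
ΔT = η·γ̇²·t_res/(ρ·cp) = [2886 × 29.4592² × 92.7931] / [1265 × 2175] = 84.4701 K

value=84.47 K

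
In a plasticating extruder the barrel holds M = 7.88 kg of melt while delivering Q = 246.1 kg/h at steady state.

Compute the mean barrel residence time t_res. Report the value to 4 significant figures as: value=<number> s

value=115.3 s

Q_s = Q / 3600 = 246.1 / 3600 = 0.0683611 kg/s
Mean residence time: t_res = M/Q_s = 7.88 kg / 0.0683611 kg/s = 115.27 s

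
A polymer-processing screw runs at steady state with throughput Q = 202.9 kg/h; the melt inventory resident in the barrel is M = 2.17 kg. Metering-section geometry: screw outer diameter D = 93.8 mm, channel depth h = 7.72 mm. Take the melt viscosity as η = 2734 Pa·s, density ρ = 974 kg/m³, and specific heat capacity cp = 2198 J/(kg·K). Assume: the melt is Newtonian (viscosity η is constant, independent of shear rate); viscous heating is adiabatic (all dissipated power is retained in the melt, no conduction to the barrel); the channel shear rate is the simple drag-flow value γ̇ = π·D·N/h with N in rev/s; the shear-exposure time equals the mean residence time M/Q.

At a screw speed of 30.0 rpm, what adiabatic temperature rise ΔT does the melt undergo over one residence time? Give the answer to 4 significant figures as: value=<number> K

value=17.91 K

Q_s = Q / 3600 = 202.9 / 3600 = 0.0563611 kg/s
t_res = M / Q_s = 2.17 / 0.0563611 = 38.5017 s
Convert to SI: D = 0.0938 m, h = 0.00772 m, N = 30.0/60 = 0.5 rev/s
γ̇ = π·D·N / h = π · 0.0938 · 0.5 / 0.00772 = 19.0856 s⁻¹
ΔT = η·γ̇²·t_res/(ρ·cp) = [2734 × 19.0856² × 38.5017] / [974 × 2198] = 17.9103 K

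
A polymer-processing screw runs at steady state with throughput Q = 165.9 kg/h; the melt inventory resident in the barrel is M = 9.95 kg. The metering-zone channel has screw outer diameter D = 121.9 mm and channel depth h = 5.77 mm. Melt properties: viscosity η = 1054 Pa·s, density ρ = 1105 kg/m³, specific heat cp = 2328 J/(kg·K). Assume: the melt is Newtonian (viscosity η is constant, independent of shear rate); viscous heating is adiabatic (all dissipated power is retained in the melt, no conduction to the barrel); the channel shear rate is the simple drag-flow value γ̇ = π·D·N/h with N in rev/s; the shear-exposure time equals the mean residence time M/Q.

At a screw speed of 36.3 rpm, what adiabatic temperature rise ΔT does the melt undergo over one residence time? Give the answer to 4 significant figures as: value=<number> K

value=142.6 K

Q_s = Q / 3600 = 165.9 / 3600 = 0.0460833 kg/s
t_res = M / Q_s = 9.95 ÷ 0.0460833 = 215.913 s
Convert to SI: D = 0.1219 m, h = 0.00577 m, N = 36.3/60 = 0.605 rev/s
Shear rate: γ̇ = πDN/h = π·0.1219·0.605/0.00577 = 40.1544 s⁻¹
ΔT = η·γ̇²·t_res/(ρ·cp) = [1054 × 40.1544² × 215.913] / [1105 × 2328] = 142.64 K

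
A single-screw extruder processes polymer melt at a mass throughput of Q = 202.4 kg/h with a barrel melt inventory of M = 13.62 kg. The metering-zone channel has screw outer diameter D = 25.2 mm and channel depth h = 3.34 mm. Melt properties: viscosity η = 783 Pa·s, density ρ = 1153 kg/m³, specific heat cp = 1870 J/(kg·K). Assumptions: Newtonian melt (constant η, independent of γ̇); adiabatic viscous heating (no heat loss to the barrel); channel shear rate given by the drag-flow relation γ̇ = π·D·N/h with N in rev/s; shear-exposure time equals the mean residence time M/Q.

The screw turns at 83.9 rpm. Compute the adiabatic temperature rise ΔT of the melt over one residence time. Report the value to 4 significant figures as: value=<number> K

value=96.65 K

Q_s = Q / 3600 = 202.4 / 3600 = 0.0562222 kg/s
t_res = M / Q_s = 13.62 ÷ 0.0562222 = 242.253 s
Convert to SI: D = 0.0252 m, h = 0.00334 m, N = 83.9/60 = 1.39833 rev/s
γ̇ = π·D·N / h = π · 0.0252 · 1.39833 / 0.00334 = 33.1447 s⁻¹
ΔT = η·γ̇²·t_res/(ρ·cp) = [783 × 33.1447² × 242.253] / [1153 × 1870] = 96.6472 K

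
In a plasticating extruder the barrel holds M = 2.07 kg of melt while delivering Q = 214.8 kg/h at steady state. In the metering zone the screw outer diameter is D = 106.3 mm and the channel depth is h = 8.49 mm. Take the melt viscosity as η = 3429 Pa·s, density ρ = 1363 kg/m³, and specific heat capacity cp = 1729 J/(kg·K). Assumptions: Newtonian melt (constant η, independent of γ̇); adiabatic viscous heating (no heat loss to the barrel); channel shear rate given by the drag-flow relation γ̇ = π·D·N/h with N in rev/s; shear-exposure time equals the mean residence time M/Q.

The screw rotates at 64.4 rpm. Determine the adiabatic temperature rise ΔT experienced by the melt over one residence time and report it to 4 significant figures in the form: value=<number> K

Throughput in SI: Q_s = 214.8 kg/h ÷ 3600 s/h = 0.0596667 kg/s
Mean residence time: t_res = M/Q_s = 2.07 kg / 0.0596667 kg/s = 34.6927 s
Convert to SI: D = 0.1063 m, h = 0.00849 m, N = 64.4/60 = 1.07333 rev/s
γ̇ = π D N / h = (π)(0.1063)(1.07333) / 0.00849 = 42.2192 s⁻¹
ΔT = η·γ̇²·t_res/(ρ·cp) = [3429 × 42.2192² × 34.6927] / [1363 × 1729] = 89.9778 K

value=89.98 K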